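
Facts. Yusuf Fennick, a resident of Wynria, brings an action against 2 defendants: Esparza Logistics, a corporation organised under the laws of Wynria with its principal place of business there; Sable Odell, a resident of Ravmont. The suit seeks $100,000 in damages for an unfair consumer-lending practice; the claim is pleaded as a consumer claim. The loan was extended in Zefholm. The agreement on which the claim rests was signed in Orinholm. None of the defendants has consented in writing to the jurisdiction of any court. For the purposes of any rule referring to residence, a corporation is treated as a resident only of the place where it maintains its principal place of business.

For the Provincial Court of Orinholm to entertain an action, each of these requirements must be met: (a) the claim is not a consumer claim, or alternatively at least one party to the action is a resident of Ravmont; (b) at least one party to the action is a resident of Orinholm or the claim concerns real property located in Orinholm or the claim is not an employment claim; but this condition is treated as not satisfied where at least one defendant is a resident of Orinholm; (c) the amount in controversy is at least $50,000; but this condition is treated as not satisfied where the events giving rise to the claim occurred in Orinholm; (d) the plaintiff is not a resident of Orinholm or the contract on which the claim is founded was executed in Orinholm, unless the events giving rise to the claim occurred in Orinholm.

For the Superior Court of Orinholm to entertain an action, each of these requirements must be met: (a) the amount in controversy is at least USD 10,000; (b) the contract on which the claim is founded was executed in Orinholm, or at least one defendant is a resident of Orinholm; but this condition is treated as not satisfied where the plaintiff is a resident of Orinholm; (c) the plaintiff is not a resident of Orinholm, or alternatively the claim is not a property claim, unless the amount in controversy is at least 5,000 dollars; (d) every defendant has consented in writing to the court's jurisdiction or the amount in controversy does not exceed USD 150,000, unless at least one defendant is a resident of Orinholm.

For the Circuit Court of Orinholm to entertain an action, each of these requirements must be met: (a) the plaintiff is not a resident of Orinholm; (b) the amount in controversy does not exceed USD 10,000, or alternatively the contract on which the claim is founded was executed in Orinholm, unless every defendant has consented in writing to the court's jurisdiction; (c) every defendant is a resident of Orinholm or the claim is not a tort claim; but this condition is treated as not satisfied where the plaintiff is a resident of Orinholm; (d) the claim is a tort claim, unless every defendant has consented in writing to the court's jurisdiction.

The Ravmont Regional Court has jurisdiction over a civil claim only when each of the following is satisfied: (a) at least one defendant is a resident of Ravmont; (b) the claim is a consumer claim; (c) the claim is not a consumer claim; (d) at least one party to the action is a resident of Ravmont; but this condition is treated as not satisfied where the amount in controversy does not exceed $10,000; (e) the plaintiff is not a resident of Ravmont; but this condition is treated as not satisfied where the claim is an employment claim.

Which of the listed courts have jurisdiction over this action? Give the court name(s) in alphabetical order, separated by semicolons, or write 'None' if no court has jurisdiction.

the Provincial Court of Orinholm; the Superior Court of Orinholm

The Provincial Court of Orinholm:
  (a) Sable Odell resides in Ravmont, so this disjunct is met. Satisfied.
  (b) The claim is a consumer claim, not an employment claim, which satisfies one of the alternatives. The carve-out does not apply: no defendant resides in Orinholm (they reside in Wynria, Ravmont). Met.
  (c) The amount in controversy is USD 100,000, which meets the USD 50,000 floor. The carve-out does not apply: the operative events occurred in Zefholm, not Orinholm. Condition met.
  (d) The plaintiff resides in Wynria, which is not Orinholm, so this disjunct is met. Met.
  → Jurisdiction lies.
The Superior Court of Orinholm:
  (a) The amount in controversy is $100,000, which meets the 10,000 dollars floor. Condition met.
  (b) The contract was executed in Orinholm — that alternative is enough. And the carve-out is inapplicable — the plaintiff resides in Wynria, not Orinholm. Satisfied.
  (c) The plaintiff resides in Wynria, which is not Orinholm, so one alternative holds. Condition met.
  (d) The amount in controversy is $100,000, within the USD 150,000 ceiling, which satisfies one of the alternatives. Met.
  → Jurisdiction lies.
The Circuit Court of Orinholm:
  (a) The plaintiff resides in Wynria, which is not Orinholm. Satisfied.
  (b) The contract was executed in Orinholm, so this disjunct is met. Condition met.
  (c) The claim is a consumer claim, not a tort claim — that alternative is enough. And the carve-out is inapplicable — the plaintiff resides in Wynria, not Orinholm. Condition met.
  (d) The claim is a consumer claim, not a tort claim. The proviso offers no rescue either, since no such written consent has been filed. Not satisfied.
  → Not every requirement is met — no jurisdiction.
The Ravmont Regional Court:
  (a) Sable Odell resides in Ravmont. Condition met.
  (b) The claim is a consumer claim. Satisfied.
  (c) The claim is a consumer claim. Not met.
  (d) Sable Odell resides in Ravmont. And the carve-out is inapplicable — the amount in controversy is $100,000, above the 10,000 dollars ceiling. Met.
  (e) The plaintiff resides in Wynria, which is not Ravmont. The exception is not triggered, since the claim is a consumer claim, not an employment claim. Satisfied.
  → Not every requirement is met — no jurisdiction.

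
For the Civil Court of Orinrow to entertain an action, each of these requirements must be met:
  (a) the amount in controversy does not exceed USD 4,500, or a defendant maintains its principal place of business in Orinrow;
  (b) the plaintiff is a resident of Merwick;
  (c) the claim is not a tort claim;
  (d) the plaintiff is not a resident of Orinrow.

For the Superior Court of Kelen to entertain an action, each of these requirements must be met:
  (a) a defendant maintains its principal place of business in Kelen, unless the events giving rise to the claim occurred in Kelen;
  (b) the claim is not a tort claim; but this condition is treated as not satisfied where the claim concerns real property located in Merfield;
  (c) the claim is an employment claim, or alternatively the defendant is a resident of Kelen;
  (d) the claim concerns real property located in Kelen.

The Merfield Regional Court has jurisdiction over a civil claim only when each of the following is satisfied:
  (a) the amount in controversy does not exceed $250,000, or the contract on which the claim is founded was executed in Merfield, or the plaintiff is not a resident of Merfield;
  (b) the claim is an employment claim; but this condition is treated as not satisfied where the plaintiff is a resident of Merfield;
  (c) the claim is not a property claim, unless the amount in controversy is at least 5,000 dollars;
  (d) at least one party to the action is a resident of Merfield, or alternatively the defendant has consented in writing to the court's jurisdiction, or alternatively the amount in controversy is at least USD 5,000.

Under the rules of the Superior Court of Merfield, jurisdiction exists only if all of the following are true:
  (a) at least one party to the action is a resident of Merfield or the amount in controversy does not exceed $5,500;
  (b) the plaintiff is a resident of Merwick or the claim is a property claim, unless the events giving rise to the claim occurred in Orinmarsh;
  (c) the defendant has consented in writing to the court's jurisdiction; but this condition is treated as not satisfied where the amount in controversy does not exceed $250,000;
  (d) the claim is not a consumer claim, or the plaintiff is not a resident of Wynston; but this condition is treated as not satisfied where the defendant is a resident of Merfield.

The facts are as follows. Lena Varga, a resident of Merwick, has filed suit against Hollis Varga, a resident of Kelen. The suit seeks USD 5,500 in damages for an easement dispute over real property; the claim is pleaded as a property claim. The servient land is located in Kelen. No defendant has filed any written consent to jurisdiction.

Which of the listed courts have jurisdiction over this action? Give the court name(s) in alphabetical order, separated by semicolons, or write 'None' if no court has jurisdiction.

the Superior Court of Kelen

The Civil Court of Orinrow:
  (a) The amount in controversy is 5,500 dollars, above the $4,500 ceiling; no defendant is a corporation — none of the alternatives is met. Not met.
  (b) The plaintiff resides in Merwick. Condition met.
  (c) The claim is a property claim, not a tort claim. Condition met.
  (d) The plaintiff resides in Merwick, which is not Orinrow. Satisfied.
  → Not every requirement is met — no jurisdiction.
The Superior Court of Kelen:
  (a) No defendant is a corporation. However, the operative events occurred in Kelen, so the 'unless' proviso supplies this condition. Satisfied.
  (b) The claim is a property claim, not a tort claim. The carve-out does not apply: the property lies in Kelen, not Merfield. Met.
  (c) The defendant resides in Kelen, so this disjunct is met. Condition met.
  (d) The property lies in Kelen. Met.
  → The court has jurisdiction.
The Merfield Regional Court:
  (a) The amount in controversy is 5,500 dollars, within the $250,000 ceiling — that alternative is enough. Met.
  (b) The claim is a property claim, not an employment claim. Condition not met.
  (c) The claim is a property claim. The proviso rescues it, though: the amount in controversy is $5,500, which meets the USD 5,000 floor. Met.
  (d) The amount in controversy is 5,500 dollars, which meets the USD 5,000 floor, so one alternative holds. Condition met.
  → The court lacks jurisdiction.
The Superior Court of Merfield:
  (a) The amount in controversy is USD 5,500, within the $5,500 ceiling — that alternative is enough. Satisfied.
  (b) The plaintiff resides in Merwick, which satisfies one of the alternatives. Met.
  (c) No such written consent has been filed. Not met.
  (d) The claim is a property claim, not a consumer claim, so one alternative holds. The carve-out does not apply: the defendant resides in Kelen, not Merfield. Satisfied.
  → No jurisdiction.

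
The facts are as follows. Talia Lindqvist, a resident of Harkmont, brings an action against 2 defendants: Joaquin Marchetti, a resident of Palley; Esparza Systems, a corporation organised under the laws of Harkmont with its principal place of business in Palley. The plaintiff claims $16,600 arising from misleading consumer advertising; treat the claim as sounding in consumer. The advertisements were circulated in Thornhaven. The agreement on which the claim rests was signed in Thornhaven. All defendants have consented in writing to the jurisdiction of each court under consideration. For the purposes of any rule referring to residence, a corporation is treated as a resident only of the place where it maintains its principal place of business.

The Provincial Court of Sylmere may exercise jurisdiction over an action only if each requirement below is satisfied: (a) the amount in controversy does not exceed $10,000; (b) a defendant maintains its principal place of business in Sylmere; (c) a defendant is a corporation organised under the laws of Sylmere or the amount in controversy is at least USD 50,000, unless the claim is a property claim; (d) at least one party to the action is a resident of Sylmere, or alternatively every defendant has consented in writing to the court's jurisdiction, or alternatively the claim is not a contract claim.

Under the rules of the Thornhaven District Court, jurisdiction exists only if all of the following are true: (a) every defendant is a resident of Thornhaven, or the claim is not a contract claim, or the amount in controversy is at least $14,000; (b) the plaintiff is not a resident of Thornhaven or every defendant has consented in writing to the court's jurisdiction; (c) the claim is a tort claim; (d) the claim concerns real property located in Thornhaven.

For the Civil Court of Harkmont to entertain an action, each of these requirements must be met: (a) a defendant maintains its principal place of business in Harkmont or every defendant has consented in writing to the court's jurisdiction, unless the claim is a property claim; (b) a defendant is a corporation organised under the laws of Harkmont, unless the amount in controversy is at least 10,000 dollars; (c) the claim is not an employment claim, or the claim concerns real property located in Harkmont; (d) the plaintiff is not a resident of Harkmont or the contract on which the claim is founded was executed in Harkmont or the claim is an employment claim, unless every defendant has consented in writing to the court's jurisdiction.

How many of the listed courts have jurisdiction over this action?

The Provincial Court of Sylmere:
  (a) The amount in controversy is USD 16,600, above the USD 10,000 ceiling. Condition not met.
  (b) The corporate defendant(s) have their principal place of business in Palley, not Sylmere. Condition not met.
  (c) The corporate defendant(s) are organised in Harkmont, not Sylmere; the amount in controversy is 16,600 dollars, below the $50,000 floor — every alternative fails. And the claim is a consumer claim, not a property claim, so the proviso does not save it. Not met.
  (d) Every defendant has filed written consent — that alternative is enough. Satisfied.
  → At least one condition fails; no jurisdiction.
The Thornhaven District Court:
  (a) The claim is a consumer claim, not a contract claim, so this disjunct is met. Condition met.
  (b) The plaintiff resides in Harkmont, which is not Thornhaven — that alternative is enough. Condition met.
  (c) The claim is a consumer claim, not a tort claim. Not met.
  (d) The claim does not concern real property. Condition not met.
  → At least one condition fails; no jurisdiction.
The Civil Court of Harkmont:
  (a) Every defendant has filed written consent, which satisfies one of the alternatives. Satisfied.
  (b) Esparza Systems is organised under the laws of Harkmont. Condition met.
  (c) The claim is a consumer claim, not an employment claim, which satisfies one of the alternatives. Met.
  (d) The plaintiff resides in Harkmont; the contract was executed in Thornhaven, not Harkmont; the claim is a consumer claim, not an employment claim — none of the alternatives is met. However, every defendant has filed written consent, so the 'unless' proviso supplies this condition. Satisfied.
  → The court has jurisdiction.
Courts with jurisdiction: the Civil Court of Harkmont — 1 in total.

1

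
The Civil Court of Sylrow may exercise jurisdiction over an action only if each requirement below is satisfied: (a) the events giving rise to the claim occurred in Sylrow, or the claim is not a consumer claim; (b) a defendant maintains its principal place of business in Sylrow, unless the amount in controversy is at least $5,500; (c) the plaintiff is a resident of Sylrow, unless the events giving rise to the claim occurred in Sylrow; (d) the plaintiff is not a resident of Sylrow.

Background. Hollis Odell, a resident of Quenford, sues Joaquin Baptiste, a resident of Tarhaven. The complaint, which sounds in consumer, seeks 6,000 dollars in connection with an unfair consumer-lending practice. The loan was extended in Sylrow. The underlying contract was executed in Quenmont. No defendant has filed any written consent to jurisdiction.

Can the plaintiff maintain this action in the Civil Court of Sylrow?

Yes

The Civil Court of Sylrow:
  (a) The operative events occurred in Sylrow, so one alternative holds. Condition met.
  (b) No defendant is a corporation. However, the amount in controversy is $6,000, which meets the $5,500 floor, so the 'unless' proviso supplies this condition. Satisfied.
  (c) The plaintiff resides in Quenford, not Sylrow. However, the operative events occurred in Sylrow, so the 'unless' proviso supplies this condition. Condition met.
  (d) The plaintiff resides in Quenford, which is not Sylrow. Met.
  → Jurisdiction lies.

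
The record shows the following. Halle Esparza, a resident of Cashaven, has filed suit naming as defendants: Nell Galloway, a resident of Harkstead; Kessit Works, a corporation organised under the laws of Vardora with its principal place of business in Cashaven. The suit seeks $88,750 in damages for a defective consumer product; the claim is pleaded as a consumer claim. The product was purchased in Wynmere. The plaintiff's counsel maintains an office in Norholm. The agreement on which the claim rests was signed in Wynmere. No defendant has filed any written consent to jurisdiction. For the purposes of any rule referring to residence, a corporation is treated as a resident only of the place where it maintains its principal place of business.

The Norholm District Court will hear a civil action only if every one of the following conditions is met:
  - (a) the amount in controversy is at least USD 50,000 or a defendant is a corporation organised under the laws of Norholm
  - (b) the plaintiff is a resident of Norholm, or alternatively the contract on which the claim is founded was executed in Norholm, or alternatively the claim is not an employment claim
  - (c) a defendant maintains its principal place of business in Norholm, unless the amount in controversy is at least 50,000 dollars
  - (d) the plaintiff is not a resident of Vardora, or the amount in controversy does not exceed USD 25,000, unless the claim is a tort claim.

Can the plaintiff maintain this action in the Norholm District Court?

Yes

The Norholm District Court:
  (a) The amount in controversy is 88,750 dollars, which meets the $50,000 floor, so one alternative holds. Met.
  (b) The claim is a consumer claim, not an employment claim, so one alternative holds. Condition met.
  (c) The corporate defendant(s) have their principal place of business in Cashaven, not Norholm. But the amount in controversy is $88,750, which meets the USD 50,000 floor, and the 'unless' clause therefore excuses the requirement. Met.
  (d) The plaintiff resides in Cashaven, which is not Vardora — that alternative is enough. Met.
  → The court has jurisdiction.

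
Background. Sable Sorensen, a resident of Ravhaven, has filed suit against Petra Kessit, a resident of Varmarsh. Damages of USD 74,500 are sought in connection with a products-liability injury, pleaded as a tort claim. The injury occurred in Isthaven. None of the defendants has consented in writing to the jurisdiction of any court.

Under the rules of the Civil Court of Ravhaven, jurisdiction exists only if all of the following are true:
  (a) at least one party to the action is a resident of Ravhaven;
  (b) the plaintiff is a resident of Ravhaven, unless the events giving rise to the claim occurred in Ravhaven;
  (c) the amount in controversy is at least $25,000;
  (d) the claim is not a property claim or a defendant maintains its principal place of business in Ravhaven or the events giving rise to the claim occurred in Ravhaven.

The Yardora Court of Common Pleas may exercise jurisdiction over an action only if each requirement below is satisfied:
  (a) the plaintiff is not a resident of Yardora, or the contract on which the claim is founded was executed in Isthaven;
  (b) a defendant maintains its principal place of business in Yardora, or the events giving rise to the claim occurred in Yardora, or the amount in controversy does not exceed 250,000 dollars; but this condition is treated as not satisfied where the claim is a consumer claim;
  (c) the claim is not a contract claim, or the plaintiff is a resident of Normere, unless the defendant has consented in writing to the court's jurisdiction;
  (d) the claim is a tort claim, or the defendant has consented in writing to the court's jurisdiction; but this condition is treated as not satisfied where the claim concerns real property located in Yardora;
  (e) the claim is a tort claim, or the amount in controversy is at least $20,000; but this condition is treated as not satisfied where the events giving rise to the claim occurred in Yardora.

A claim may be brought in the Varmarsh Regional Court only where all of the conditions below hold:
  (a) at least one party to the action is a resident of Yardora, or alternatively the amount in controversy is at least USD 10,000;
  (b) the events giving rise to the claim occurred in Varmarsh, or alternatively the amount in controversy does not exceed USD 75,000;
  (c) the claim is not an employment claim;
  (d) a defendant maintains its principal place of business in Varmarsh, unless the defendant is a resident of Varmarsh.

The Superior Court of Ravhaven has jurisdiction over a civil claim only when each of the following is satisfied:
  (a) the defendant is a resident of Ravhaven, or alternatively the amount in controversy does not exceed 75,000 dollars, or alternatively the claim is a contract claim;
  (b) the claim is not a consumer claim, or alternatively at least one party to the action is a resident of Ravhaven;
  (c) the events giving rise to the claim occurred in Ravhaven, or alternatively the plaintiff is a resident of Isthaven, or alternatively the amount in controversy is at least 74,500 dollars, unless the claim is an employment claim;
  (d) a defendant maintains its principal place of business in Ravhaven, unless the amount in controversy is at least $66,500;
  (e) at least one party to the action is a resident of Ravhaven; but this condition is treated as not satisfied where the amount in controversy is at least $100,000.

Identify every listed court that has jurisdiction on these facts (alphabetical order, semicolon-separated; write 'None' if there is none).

the Civil Court of Ravhaven; the Superior Court of Ravhaven; the Varmarsh Regional Court; the Yardora Court of Common Pleas

The Civil Court of Ravhaven:
  (a) Sable Sorensen resides in Ravhaven. Satisfied.
  (b) The plaintiff resides in Ravhaven. Met.
  (c) The amount in controversy is $74,500, which meets the USD 25,000 floor. Met.
  (d) The claim is a tort claim, not a property claim, so this disjunct is met. Satisfied.
  → Jurisdiction lies.
The Yardora Court of Common Pleas:
  (a) The plaintiff resides in Ravhaven, which is not Yardora, so this disjunct is met. Condition met.
  (b) The amount in controversy is USD 74,500, within the $250,000 ceiling, so this disjunct is met. The exception is not triggered, since the claim is a tort claim, not a consumer claim. Satisfied.
  (c) The claim is a tort claim, not a contract claim — that alternative is enough. Satisfied.
  (d) The claim is a tort claim — that alternative is enough. The exception is not triggered, since the claim does not concern real property. Condition met.
  (e) The claim is a tort claim, so this disjunct is met. The carve-out does not apply: the operative events occurred in Isthaven, not Yardora. Satisfied.
  → Jurisdiction lies.
The Varmarsh Regional Court:
  (a) The amount in controversy is USD 74,500, which meets the USD 10,000 floor, which satisfies one of the alternatives. Satisfied.
  (b) The amount in controversy is 74,500 dollars, within the USD 75,000 ceiling, which satisfies one of the alternatives. Satisfied.
  (c) The claim is a tort claim, not an employment claim. Satisfied.
  (d) No defendant is a corporation. But the defendant resides in Varmarsh, and the 'unless' clause therefore excuses the requirement. Met.
  → Jurisdiction lies.
The Superior Court of Ravhaven:
  (a) The amount in controversy is USD 74,500, within the 75,000 dollars ceiling, so one alternative holds. Met.
  (b) The claim is a tort claim, not a consumer claim, which satisfies one of the alternatives. Met.
  (c) The amount in controversy is $74,500, which meets the $74,500 floor, so one alternative holds. Condition met.
  (d) No defendant is a corporation. However, the amount in controversy is USD 74,500, which meets the $66,500 floor, so the 'unless' proviso supplies this condition. Satisfied.
  (e) Sable Sorensen resides in Ravhaven. The carve-out does not apply: the amount in controversy is $74,500, below the USD 100,000 floor. Met.
  → Jurisdiction lies.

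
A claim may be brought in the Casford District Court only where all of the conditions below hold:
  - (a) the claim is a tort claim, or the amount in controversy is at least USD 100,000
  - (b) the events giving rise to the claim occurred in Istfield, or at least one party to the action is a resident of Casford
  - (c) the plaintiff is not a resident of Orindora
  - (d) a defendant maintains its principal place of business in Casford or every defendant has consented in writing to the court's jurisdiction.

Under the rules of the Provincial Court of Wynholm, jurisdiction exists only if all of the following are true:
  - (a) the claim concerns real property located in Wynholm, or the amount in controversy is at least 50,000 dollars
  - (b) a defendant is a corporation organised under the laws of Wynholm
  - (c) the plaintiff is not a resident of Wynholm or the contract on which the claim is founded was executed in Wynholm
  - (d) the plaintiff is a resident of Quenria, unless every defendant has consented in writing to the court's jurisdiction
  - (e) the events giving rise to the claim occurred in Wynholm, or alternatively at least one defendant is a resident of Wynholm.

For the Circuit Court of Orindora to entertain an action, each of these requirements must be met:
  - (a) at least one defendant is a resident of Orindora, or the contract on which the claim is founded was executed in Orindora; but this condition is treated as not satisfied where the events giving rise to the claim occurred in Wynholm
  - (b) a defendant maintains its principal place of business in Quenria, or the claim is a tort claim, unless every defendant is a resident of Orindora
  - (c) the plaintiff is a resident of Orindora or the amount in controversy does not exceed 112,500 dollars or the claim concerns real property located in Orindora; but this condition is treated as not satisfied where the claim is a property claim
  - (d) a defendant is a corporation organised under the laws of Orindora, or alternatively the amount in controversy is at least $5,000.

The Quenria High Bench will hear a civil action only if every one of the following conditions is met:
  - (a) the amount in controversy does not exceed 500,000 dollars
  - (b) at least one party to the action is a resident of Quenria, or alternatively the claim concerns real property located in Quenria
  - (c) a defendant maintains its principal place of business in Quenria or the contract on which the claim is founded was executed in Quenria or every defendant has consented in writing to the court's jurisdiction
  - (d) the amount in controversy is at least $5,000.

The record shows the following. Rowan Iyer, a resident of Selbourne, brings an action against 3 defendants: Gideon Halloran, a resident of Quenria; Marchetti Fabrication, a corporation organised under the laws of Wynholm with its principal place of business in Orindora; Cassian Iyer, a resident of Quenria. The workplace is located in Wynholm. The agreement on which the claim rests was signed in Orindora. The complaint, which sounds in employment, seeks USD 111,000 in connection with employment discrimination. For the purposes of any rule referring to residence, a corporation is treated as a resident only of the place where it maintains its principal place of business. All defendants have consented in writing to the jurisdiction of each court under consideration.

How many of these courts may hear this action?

The Casford District Court:
  (a) The amount in controversy is $111,000, which meets the 100,000 dollars floor, so this disjunct is met. Satisfied.
  (b) The operative events occurred in Wynholm, not Istfield; no party resides in Casford — none of the alternatives is met. Not met.
  (c) The plaintiff resides in Selbourne, which is not Orindora. Satisfied.
  (d) Every defendant has filed written consent, which satisfies one of the alternatives. Met.
  → At least one condition fails; no jurisdiction.
The Provincial Court of Wynholm:
  (a) The amount in controversy is 111,000 dollars, which meets the USD 50,000 floor, so this disjunct is met. Satisfied.
  (b) Marchetti Fabrication is organised under the laws of Wynholm. Met.
  (c) The plaintiff resides in Selbourne, which is not Wynholm, which satisfies one of the alternatives. Satisfied.
  (d) The plaintiff resides in Selbourne, not Quenria. However, every defendant has filed written consent, so the 'unless' proviso supplies this condition. Condition met.
  (e) The operative events occurred in Wynholm, so one alternative holds. Met.
  → Jurisdiction lies.
The Circuit Court of Orindora:
  (a) Marchetti Fabrication resides in Orindora — that alternative is enough. However, the operative events occurred in Wynholm, which falls within the stated exception and so defeats the condition. Fails.
  (b) The corporate defendant(s) have their principal place of business in Orindora, not Quenria; the claim is an employment claim, not a tort claim — every alternative fails. And the defendants reside as follows — Gideon Halloran in Quenria, Marchetti Fabrication in Orindora, Cassian Iyer in Quenria — not all in Orindora, so the proviso does not save it. Fails.
  (c) The amount in controversy is USD 111,000, within the 112,500 dollars ceiling, which satisfies one of the alternatives. The carve-out does not apply: the claim is an employment claim, not a property claim. Condition met.
  (d) The amount in controversy is 111,000 dollars, which meets the $5,000 floor — that alternative is enough. Met.
  → Not every requirement is met — no jurisdiction.
The Quenria High Bench:
  (a) The amount in controversy is $111,000, within the 500,000 dollars ceiling. Met.
  (b) Gideon Halloran resides in Quenria, which satisfies one of the alternatives. Condition met.
  (c) Every defendant has filed written consent — that alternative is enough. Met.
  (d) The amount in controversy is USD 111,000, which meets the USD 5,000 floor. Satisfied.
  → The court has jurisdiction.
Courts with jurisdiction: the Provincial Court of Wynholm, the Quenria High Bench — 2 in total.

2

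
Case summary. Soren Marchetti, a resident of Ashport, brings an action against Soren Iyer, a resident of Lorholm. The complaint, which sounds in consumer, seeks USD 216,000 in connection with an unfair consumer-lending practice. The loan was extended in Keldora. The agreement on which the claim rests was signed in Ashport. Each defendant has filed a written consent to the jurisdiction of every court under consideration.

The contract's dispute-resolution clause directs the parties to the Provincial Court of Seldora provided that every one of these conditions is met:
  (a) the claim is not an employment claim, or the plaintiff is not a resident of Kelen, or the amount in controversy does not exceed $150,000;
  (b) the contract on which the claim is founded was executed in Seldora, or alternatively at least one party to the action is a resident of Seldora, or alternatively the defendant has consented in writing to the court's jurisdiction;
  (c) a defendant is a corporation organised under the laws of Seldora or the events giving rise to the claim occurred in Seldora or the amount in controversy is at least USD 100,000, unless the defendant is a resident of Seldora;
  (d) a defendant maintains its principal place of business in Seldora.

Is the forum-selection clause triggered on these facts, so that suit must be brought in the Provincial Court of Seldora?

No

The Provincial Court of Seldora:
  (a) The claim is a consumer claim, not an employment claim, so this disjunct is met. Satisfied.
  (b) Every defendant has filed written consent, which satisfies one of the alternatives. Condition met.
  (c) The amount in controversy is 216,000 dollars, which meets the $100,000 floor, which satisfies one of the alternatives. Condition met.
  (d) No defendant is a corporation. Not met.
  → The clause does not apply.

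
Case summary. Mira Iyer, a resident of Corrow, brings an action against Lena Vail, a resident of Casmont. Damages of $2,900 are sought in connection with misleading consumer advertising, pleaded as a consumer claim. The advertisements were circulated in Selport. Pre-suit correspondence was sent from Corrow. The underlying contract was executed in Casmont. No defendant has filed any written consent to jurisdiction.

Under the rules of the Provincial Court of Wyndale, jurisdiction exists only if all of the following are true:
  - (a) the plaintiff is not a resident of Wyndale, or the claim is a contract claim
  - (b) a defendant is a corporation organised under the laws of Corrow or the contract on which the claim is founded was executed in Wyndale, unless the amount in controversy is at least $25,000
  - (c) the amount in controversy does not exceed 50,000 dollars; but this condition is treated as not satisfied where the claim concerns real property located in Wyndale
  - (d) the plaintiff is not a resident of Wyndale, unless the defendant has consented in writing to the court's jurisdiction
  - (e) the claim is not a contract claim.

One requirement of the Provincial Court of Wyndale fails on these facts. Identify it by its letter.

(b)

The Provincial Court of Wyndale:
  (a) The plaintiff resides in Corrow, which is not Wyndale, so this disjunct is met. Condition met.
  (b) No defendant is a corporation; the contract was executed in Casmont, not Wyndale — every alternative fails. The proviso offers no rescue either, since the amount in controversy is $2,900, below the 25,000 dollars floor. Fails.
  (c) The amount in controversy is USD 2,900, within the 50,000 dollars ceiling. The exception is not triggered, since the claim does not concern real property. Met.
  (d) The plaintiff resides in Corrow, which is not Wyndale. Satisfied.
  (e) The claim is a consumer claim, not a contract claim. Satisfied.
Only condition (b) fails.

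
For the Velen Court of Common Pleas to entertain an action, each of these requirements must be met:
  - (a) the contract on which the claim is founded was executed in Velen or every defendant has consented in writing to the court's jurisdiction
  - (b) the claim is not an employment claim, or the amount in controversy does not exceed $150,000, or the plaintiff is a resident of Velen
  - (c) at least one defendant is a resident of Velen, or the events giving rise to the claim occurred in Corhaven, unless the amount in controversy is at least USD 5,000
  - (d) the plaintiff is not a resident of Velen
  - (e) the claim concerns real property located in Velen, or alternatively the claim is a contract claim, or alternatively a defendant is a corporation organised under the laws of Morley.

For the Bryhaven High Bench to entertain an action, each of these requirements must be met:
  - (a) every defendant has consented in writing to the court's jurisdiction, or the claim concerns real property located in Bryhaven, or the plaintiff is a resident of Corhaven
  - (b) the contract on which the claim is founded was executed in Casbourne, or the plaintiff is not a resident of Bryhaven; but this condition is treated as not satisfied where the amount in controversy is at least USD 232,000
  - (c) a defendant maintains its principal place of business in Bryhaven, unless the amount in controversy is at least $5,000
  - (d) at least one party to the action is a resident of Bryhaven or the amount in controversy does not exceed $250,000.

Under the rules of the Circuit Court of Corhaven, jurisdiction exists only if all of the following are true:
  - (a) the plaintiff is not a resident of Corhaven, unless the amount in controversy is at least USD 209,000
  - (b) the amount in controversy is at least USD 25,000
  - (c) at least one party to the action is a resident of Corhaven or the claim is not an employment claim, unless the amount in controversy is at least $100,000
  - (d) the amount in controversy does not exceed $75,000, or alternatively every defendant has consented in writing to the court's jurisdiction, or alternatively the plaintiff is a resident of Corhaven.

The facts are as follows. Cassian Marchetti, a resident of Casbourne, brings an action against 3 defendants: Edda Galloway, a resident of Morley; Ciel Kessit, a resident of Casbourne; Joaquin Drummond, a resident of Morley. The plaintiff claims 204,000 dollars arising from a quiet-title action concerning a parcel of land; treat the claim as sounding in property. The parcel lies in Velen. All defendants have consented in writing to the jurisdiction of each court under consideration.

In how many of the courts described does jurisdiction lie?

3

The Velen Court of Common Pleas:
  (a) Every defendant has filed written consent — that alternative is enough. Condition met.
  (b) The claim is a property claim, not an employment claim, so one alternative holds. Satisfied.
  (c) No defendant resides in Velen (they reside in Morley, Casbourne, Morley); the operative events occurred in Velen, not Corhaven — no alternative holds. But the amount in controversy is USD 204,000, which meets the USD 5,000 floor, and the 'unless' clause therefore excuses the requirement. Met.
  (d) The plaintiff resides in Casbourne, which is not Velen. Met.
  (e) The property lies in Velen — that alternative is enough. Satisfied.
  → Every requirement is satisfied — jurisdiction.
The Bryhaven High Bench:
  (a) Every defendant has filed written consent, which satisfies one of the alternatives. Satisfied.
  (b) The plaintiff resides in Casbourne, which is not Bryhaven — that alternative is enough. And the carve-out is inapplicable — the amount in controversy is USD 204,000, below the 232,000 dollars floor. Met.
  (c) No defendant is a corporation. However, the amount in controversy is USD 204,000, which meets the $5,000 floor, so the 'unless' proviso supplies this condition. Met.
  (d) The amount in controversy is USD 204,000, within the USD 250,000 ceiling, so one alternative holds. Condition met.
  → Every requirement is satisfied — jurisdiction.
The Circuit Court of Corhaven:
  (a) The plaintiff resides in Casbourne, which is not Corhaven. Condition met.
  (b) The amount in controversy is USD 204,000, which meets the $25,000 floor. Met.
  (c) The claim is a property claim, not an employment claim, which satisfies one of the alternatives. Met.
  (d) Every defendant has filed written consent, which satisfies one of the alternatives. Satisfied.
  → Jurisdiction lies.
Courts with jurisdiction: the Velen Court of Common Pleas, the Bryhaven High Bench, the Circuit Court of Corhaven — 3 in total.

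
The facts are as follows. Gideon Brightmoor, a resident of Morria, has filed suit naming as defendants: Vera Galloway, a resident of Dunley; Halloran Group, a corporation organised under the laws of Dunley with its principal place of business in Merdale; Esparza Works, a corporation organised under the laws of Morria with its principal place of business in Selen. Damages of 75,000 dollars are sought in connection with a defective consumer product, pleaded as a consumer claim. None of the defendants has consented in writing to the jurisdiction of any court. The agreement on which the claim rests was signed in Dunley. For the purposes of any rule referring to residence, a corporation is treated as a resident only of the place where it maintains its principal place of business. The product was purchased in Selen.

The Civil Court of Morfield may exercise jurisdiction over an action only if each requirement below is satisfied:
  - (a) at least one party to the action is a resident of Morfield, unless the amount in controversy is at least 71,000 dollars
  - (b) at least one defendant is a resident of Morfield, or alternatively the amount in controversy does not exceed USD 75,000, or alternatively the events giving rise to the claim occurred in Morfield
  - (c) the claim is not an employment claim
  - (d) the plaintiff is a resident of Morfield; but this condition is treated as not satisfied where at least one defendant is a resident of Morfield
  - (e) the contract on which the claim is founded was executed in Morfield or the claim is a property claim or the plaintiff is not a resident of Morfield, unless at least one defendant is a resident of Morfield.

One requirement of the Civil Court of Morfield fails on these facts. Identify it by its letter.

(d)

The Civil Court of Morfield:
  (a) No party resides in Morfield. But the amount in controversy is USD 75,000, which meets the 71,000 dollars floor, and the 'unless' clause therefore excuses the requirement. Condition met.
  (b) The amount in controversy is 75,000 dollars, within the 75,000 dollars ceiling, which satisfies one of the alternatives. Condition met.
  (c) The claim is a consumer claim, not an employment claim. Condition met.
  (d) The plaintiff resides in Morria, not Morfield. Not met.
  (e) The plaintiff resides in Morria, which is not Morfield, so this disjunct is met. Satisfied.
Only condition (d) fails.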